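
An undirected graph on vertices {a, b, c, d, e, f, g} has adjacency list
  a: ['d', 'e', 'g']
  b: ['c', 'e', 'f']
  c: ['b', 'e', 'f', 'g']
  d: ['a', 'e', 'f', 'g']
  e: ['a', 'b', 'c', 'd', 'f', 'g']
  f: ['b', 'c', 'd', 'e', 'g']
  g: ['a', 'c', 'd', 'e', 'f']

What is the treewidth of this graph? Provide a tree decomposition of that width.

Each bag holds 4 vertices, so the decomposition has width 3, which upper-bounds the treewidth. On the other hand G contains the 4-clique {a, d, e, g}. A clique must lie in a single bag of any decomposition, so no decomposition can have width below 3. Combining the bounds, tw(G) = 3.

Treewidth 3.
Bags: B1 = {c, e, f, g}  B2 = {b, c, e, f}  B3 = {d, e, f, g}  B4 = {a, d, e, g}
Tree: B1–B2, B1–B3, B3–B4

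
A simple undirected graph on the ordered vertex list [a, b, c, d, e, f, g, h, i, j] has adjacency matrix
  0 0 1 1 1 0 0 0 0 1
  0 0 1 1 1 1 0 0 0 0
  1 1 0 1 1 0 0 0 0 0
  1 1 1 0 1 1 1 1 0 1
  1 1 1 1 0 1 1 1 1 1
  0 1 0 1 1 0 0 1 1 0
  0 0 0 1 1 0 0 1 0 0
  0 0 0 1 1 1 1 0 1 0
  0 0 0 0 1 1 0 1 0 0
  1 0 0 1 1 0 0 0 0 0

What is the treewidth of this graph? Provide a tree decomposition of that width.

Treewidth 3.
One such decomposition:
Bags: B1 = {b, d, e, f}  B2 = {d, e, f, h}  B3 = {d, e, g, h}  B4 = {b, c, d, e}  B5 = {e, f, h, i}  B6 = {a, c, d, e}  B7 = {a, d, e, j}
Tree: B1–B2, B2–B3, B1–B4, B2–B5, B4–B6, B6–B7

The largest bag has 4 vertices, giving width 3; this decomposition certifies tw(G) ≤ 3. For the lower bound, the 4 vertices {d, e, f, h} are pairwise adjacent, and any tree decomposition puts a clique entirely inside one bag — forcing width ≥ 3. Combining the bounds, tw(G) = 3.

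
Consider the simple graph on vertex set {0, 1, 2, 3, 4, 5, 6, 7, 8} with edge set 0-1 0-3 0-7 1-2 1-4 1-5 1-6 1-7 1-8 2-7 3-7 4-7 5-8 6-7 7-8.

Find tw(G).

2

A width-2 tree decomposition is:
Bags: B1 = {1, 7, 8}  B2 = {1, 5, 8}  B3 = {1, 2, 7}  B4 = {1, 4, 7}  B5 = {1, 6, 7}  B6 = {0, 1, 7}  B7 = {0, 3, 7}
Tree: B1–B2, B1–B3, B3–B4, B4–B5, B5–B6, B6–B7
The largest bag has 3 vertices, giving width 2; this decomposition certifies tw(G) ≤ 2. On the other hand G contains the 3-clique {1, 5, 8}. A clique must lie in a single bag of any decomposition, so no decomposition can have width below 2. The upper and lower bounds meet at 2, so that is the treewidth.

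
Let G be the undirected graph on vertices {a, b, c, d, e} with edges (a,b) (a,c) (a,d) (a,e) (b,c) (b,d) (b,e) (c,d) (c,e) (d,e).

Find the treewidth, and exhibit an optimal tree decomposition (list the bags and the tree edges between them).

A single bag containing all 5 vertices is trivially a valid decomposition of width 4. On the other hand G contains the 5-clique {a, b, c, d, e}. A clique must lie in a single bag of any decomposition, so no decomposition can have width below 4. Combining the bounds, tw(G) = 4.

Treewidth 4.
One such decomposition:
Bags: B1 = {a, b, c, d, e}
Tree: (single bag)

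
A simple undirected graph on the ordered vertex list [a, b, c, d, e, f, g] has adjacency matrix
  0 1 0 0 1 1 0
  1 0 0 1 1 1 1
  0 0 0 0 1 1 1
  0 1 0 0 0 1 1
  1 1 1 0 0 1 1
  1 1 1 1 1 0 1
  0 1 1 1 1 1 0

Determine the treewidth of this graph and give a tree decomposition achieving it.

The largest bag has 4 vertices, giving width 3; this decomposition certifies tw(G) ≤ 3. For the lower bound, the 4 vertices {b, d, f, g} are pairwise adjacent, and any tree decomposition puts a clique entirely inside one bag — forcing width ≥ 3. Combining the bounds, tw(G) = 3.

Treewidth 3.
One optimal decomposition is:
Bags: B1 = {c, e, f, g}  B2 = {b, e, f, g}  B3 = {a, b, e, f}  B4 = {b, d, f, g}
Tree: B1–B2, B2–B3, B2–B4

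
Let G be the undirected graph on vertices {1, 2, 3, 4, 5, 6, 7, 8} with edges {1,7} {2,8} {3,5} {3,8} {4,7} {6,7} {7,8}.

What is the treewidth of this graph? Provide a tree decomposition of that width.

Treewidth 1.
Bags: B1 = {6, 7}  B2 = {1, 7}  B3 = {7, 8}  B4 = {4, 7}  B5 = {3, 8}  B6 = {3, 5}  B7 = {2, 8}
Tree: B1–B2, B2–B3, B2–B4, B3–B5, B5–B6, B5–B7

Every bag has size at most 2, so the width is 2 − 1 = 1 and tw(G) ≤ 1. G has an edge, so its treewidth is at least 1. Hence tw(G) = 1 exactly.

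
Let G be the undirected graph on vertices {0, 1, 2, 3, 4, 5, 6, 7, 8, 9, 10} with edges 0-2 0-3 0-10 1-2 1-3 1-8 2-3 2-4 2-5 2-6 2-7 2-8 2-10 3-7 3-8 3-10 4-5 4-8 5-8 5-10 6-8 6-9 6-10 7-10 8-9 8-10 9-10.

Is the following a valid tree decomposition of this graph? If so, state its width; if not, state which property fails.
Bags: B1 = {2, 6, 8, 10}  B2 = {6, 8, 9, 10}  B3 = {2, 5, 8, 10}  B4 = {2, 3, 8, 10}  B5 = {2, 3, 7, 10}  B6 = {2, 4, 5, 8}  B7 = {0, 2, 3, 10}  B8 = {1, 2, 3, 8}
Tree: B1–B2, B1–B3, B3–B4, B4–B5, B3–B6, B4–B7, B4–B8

Yes; width 3.

Every vertex of G appears in some bag (union = {0, 1, 2, 3, 4, 5, 6, 7, 8, 9, 10}); every edge is covered by a bag; and for each vertex v the set of bags containing v is connected in the bag tree. The decomposition is therefore valid. The largest bag has 4 vertices, so the width is 3.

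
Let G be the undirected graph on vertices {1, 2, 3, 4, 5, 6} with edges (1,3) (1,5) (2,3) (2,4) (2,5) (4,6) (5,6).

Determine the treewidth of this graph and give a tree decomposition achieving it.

Treewidth 2.
One such decomposition:
Bags: B1 = {2, 4, 6}  B2 = {2, 5, 6}  B3 = {2, 3, 5}  B4 = {1, 3, 5}
Tree: B1–B2, B2–B3, B3–B4

Every bag has size at most 3, so the width is 3 − 1 = 2 and tw(G) ≤ 2. The edges 4–6–5–2–4 form a cycle, so G is not a tree and its treewidth is at least 2. Combining the bounds, tw(G) = 2.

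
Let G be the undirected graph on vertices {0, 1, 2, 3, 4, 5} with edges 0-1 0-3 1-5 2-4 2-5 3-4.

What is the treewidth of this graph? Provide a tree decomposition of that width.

Every bag has size at most 3, so the width is 3 − 1 = 2 and tw(G) ≤ 2. For the lower bound, G contains the cycle 0–1–5–2–4–3–0, so G is not a forest; only forests have treewidth ≤ 1, hence tw(G) ≥ 2. Combining the bounds, tw(G) = 2.

Treewidth 2.
One such decomposition:
Bags: B1 = {0, 1, 5}  B2 = {0, 2, 5}  B3 = {0, 2, 4}  B4 = {0, 3, 4}
Tree: B1–B2, B2–B3, B3–B4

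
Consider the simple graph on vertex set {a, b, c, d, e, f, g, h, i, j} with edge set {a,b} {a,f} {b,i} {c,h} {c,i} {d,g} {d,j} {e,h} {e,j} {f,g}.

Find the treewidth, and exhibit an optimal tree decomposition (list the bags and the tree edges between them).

Each bag holds 3 vertices, so the decomposition has width 2, which upper-bounds the treewidth. For the lower bound, G contains the cycle f–a–b–i–c–h–e–j–d–g–f, so G is not a forest; only forests have treewidth ≤ 1, hence tw(G) ≥ 2. The upper and lower bounds meet at 2, so that is the treewidth.

Treewidth 2.
One optimal decomposition is:
Bags: B1 = {a, b, f}  B2 = {b, f, i}  B3 = {c, f, i}  B4 = {c, f, h}  B5 = {e, f, h}  B6 = {e, f, j}  B7 = {d, f, j}  B8 = {d, f, g}
Tree: B1–B2, B2–B3, B3–B4, B4–B5, B5–B6, B6–B7, B7–B8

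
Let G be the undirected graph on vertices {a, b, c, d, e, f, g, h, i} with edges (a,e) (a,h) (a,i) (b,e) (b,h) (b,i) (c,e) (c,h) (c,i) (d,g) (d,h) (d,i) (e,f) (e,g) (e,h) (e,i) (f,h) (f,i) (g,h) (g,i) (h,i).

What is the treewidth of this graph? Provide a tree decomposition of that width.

Treewidth 3.
One such decomposition:
Bags: B1 = {b, e, h, i}  B2 = {e, g, h, i}  B3 = {c, e, h, i}  B4 = {d, g, h, i}  B5 = {e, f, h, i}  B6 = {a, e, h, i}
Tree: B1–B2, B2–B3, B2–B4, B2–B5, B1–B6

Every bag has size at most 4, so the width is 4 − 1 = 3 and tw(G) ≤ 3. On the other hand G contains the 4-clique {d, g, h, i}. A clique must lie in a single bag of any decomposition, so no decomposition can have width below 3. The upper and lower bounds meet at 3, so that is the treewidth.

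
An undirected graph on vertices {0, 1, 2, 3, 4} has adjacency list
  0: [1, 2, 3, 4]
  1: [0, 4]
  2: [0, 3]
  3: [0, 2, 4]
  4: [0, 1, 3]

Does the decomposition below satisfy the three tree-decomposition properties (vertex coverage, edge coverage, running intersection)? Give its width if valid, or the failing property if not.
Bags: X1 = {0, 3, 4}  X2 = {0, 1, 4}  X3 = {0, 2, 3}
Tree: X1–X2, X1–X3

Checking the three conditions: (i) the bags cover all of {0, 1, 2, 3, 4}; (ii) for each edge, some bag contains both endpoints; (iii) the bags containing any fixed vertex form a subtree. All hold, so the decomposition is valid with width 3 − 1 = 2.

Yes; width 2.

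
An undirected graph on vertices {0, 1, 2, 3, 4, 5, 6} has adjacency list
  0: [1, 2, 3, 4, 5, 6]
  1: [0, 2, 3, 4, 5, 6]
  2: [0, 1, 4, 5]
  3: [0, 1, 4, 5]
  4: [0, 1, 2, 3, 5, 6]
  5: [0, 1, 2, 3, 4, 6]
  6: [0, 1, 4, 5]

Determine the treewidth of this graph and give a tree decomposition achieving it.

Every bag has size at most 5, so the width is 5 − 1 = 4 and tw(G) ≤ 4. Conversely, {0, 1, 2, 4, 5} is a clique of size 5, and the vertices of any clique must share a bag in every tree decomposition; so some bag has ≥ 5 vertices and tw(G) ≥ 4. The upper and lower bounds meet at 4, so that is the treewidth.

Treewidth 4.
Bags: B1 = {0, 1, 2, 4, 5}  B2 = {0, 1, 3, 4, 5}  B3 = {0, 1, 4, 5, 6}
Tree: B1–B2, B1–B3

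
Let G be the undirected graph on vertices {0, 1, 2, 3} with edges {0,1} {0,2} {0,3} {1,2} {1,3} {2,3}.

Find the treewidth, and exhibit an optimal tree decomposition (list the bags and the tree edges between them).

Treewidth 3.
One optimal decomposition is:
Bags: B1 = {0, 1, 2, 3}
Tree: (single bag)

A single bag containing all 4 vertices is trivially a valid decomposition of width 3. For the lower bound, the 4 vertices {0, 1, 2, 3} are pairwise adjacent, and any tree decomposition puts a clique entirely inside one bag — forcing width ≥ 3. The upper and lower bounds meet at 3, so that is the treewidth.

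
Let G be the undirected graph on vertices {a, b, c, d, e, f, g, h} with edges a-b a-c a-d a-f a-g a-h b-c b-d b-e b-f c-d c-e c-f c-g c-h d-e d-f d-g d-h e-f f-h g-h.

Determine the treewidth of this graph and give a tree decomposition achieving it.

Each bag holds 5 vertices, so the decomposition has width 4, which upper-bounds the treewidth. On the other hand G contains the 5-clique {a, c, d, g, h}. A clique must lie in a single bag of any decomposition, so no decomposition can have width below 4. Therefore the treewidth is 4.

Treewidth 4.
Bags: B1 = {b, c, d, e, f}  B2 = {a, b, c, d, f}  B3 = {a, c, d, f, h}  B4 = {a, c, d, g, h}
Tree: B1–B2, B2–B3, B3–B4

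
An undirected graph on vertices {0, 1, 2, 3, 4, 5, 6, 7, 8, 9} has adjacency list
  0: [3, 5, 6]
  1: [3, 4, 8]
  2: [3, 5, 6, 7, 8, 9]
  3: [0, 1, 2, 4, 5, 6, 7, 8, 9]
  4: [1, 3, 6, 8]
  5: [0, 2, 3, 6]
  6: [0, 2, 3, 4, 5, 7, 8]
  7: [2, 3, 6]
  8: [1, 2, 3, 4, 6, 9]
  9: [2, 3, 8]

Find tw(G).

A width-3 tree decomposition is:
Bags: B1 = {2, 3, 6, 8}  B2 = {2, 3, 5, 6}  B3 = {3, 4, 6, 8}  B4 = {0, 3, 5, 6}  B5 = {2, 3, 6, 7}  B6 = {1, 3, 4, 8}  B7 = {2, 3, 8, 9}
Tree: B1–B2, B1–B3, B2–B4, B2–B5, B3–B6, B1–B7
The largest bag has 4 vertices, giving width 3; this decomposition certifies tw(G) ≤ 3. On the other hand G contains the 4-clique {1, 3, 4, 8}. A clique must lie in a single bag of any decomposition, so no decomposition can have width below 3. Therefore the treewidth is 3.

3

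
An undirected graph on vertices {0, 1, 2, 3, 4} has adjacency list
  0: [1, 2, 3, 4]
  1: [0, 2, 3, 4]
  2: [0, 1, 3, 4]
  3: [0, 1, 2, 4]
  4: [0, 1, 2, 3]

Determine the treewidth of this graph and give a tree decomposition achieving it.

With just one bag of size 5, the width is 5 − 1 = 4, so tw(G) ≤ 4. Conversely, {0, 1, 2, 3, 4} is a clique of size 5, and the vertices of any clique must share a bag in every tree decomposition; so some bag has ≥ 5 vertices and tw(G) ≥ 4. Hence tw(G) = 4 exactly.

Treewidth 4.
One such decomposition:
Bags: B1 = {0, 1, 2, 3, 4}
Tree: (single bag)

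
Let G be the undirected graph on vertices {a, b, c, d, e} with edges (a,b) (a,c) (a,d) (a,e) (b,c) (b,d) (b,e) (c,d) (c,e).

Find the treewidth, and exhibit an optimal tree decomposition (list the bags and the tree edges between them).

Every bag has size at most 4, so the width is 4 − 1 = 3 and tw(G) ≤ 3. For the lower bound, the 4 vertices {a, b, c, d} are pairwise adjacent, and any tree decomposition puts a clique entirely inside one bag — forcing width ≥ 3. Therefore the treewidth is 3.

Treewidth 3.
One optimal decomposition is:
Bags: B1 = {a, b, c, e}  B2 = {a, b, c, d}
Tree: B1–B2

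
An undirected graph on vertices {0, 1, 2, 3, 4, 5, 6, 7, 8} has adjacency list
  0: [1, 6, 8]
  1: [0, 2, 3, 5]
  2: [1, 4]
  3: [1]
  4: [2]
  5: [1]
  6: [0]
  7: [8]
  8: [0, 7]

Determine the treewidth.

A width-1 tree decomposition is:
Bags: B1 = {1, 5}  B2 = {0, 1}  B3 = {1, 2}  B4 = {1, 3}  B5 = {0, 8}  B6 = {2, 4}  B7 = {7, 8}  B8 = {0, 6}
Tree: B1–B2, B2–B3, B3–B4, B2–B5, B3–B6, B5–B7, B5–B8
Every bag has size at most 2, so the width is 2 − 1 = 1 and tw(G) ≤ 1. Any graph with an edge has treewidth ≥ 1, and G has the edge 5–1. Hence tw(G) = 1 exactly.

1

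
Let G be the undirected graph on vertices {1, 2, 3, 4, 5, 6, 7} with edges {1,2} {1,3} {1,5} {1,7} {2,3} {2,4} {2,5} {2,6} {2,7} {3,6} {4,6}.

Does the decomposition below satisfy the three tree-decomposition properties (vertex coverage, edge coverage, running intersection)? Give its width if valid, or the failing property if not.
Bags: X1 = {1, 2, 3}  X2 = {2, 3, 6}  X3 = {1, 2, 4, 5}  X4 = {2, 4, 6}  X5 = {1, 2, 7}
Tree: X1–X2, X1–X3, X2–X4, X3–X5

A tree decomposition must satisfy three properties: every vertex lies in some bag; for every edge, both endpoints lie together in some bag; and for every vertex, the bags containing it form a connected subtree. Here bags containing vertex 4 are not connected in the tree, so the decomposition is invalid.

No — bags containing vertex 4 are not connected in the tree.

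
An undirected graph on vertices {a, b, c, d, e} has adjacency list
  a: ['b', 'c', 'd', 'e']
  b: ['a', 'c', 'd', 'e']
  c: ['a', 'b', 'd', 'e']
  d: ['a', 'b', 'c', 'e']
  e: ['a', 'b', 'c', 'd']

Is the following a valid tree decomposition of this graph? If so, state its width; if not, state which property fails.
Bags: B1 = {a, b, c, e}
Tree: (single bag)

No — vertex d appears in no bag.

A tree decomposition must satisfy three properties: every vertex lies in some bag; for every edge, both endpoints lie together in some bag; and for every vertex, the bags containing it form a connected subtree. Here vertex d appears in no bag, so the decomposition is invalid.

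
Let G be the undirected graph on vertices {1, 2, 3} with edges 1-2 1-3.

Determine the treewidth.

1

A width-1 tree decomposition is:
Bags: B1 = {1, 3}  B2 = {1, 2}
Tree: B1–B2
The largest bag has 2 vertices, giving width 1; this decomposition certifies tw(G) ≤ 1. Since G has at least one edge (e.g. 1–3), it is not an edgeless graph, so tw(G) ≥ 1. Combining the bounds, tw(G) = 1.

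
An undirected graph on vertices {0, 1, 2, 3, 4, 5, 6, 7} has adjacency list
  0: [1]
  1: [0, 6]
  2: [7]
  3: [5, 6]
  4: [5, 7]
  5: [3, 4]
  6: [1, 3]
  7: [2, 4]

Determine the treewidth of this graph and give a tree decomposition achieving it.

The largest bag has 2 vertices, giving width 1; this decomposition certifies tw(G) ≤ 1. Any graph with an edge has treewidth ≥ 1, and G has the edge 0–1. Combining the bounds, tw(G) = 1.

Treewidth 1.
One optimal decomposition is:
Bags: B1 = {0, 1}  B2 = {1, 6}  B3 = {3, 6}  B4 = {3, 5}  B5 = {4, 5}  B6 = {4, 7}  B7 = {2, 7}
Tree: B1–B2, B2–B3, B3–B4, B4–B5, B5–B6, B6–B7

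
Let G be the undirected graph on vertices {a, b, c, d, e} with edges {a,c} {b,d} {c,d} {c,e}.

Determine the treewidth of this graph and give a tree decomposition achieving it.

Treewidth 1.
One optimal decomposition is:
Bags: B1 = {c, d}  B2 = {b, d}  B3 = {c, e}  B4 = {a, c}
Tree: B1–B2, B1–B3, B1–B4

The largest bag has 2 vertices, giving width 1; this decomposition certifies tw(G) ≤ 1. Since G has at least one edge (e.g. d–c), it is not an edgeless graph, so tw(G) ≥ 1. Therefore the treewidth is 1.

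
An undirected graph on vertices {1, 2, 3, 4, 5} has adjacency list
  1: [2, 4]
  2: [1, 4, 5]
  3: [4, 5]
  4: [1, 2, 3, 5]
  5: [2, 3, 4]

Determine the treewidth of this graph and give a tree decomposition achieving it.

Each bag holds 3 vertices, so the decomposition has width 2, which upper-bounds the treewidth. Conversely, {1, 2, 4} is a clique of size 3, and the vertices of any clique must share a bag in every tree decomposition; so some bag has ≥ 3 vertices and tw(G) ≥ 2. Hence tw(G) = 2 exactly.

Treewidth 2.
Bags: B1 = {3, 4, 5}  B2 = {2, 4, 5}  B3 = {1, 2, 4}
Tree: B1–B2, B2–B3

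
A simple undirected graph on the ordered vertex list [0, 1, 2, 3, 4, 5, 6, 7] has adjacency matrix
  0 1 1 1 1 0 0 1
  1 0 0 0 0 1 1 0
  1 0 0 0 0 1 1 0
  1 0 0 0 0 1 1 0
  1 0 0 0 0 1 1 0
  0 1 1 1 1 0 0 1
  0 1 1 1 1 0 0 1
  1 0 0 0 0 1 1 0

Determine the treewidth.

3

A width-3 tree decomposition is:
Bags: B1 = {0, 5, 6, 7}  B2 = {0, 4, 5, 6}  B3 = {0, 1, 5, 6}  B4 = {0, 2, 5, 6}  B5 = {0, 3, 5, 6}
Tree: B1–B2, B2–B3, B3–B4, B4–B5
Every bag has size at most 4, so the width is 4 − 1 = 3 and tw(G) ≤ 3. For the lower bound: the 4 vertex sets {5,7}, {4,6}, {0}, {1} are disjoint, each induces a connected subgraph, and every pair is joined by at least one edge of G. Contracting each set to a single vertex therefore yields K_{4} as a minor, and since treewidth is minor-monotone, tw(G) ≥ tw(K_{4}) = 3. The upper and lower bounds meet at 3, so that is the treewidth.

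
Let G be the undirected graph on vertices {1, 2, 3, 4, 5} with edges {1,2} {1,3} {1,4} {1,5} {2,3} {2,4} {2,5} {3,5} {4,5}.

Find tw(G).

3

A width-3 tree decomposition is:
Bags: B1 = {1, 2, 3, 5}  B2 = {1, 2, 4, 5}
Tree: B1–B2
Each bag holds 4 vertices, so the decomposition has width 3, which upper-bounds the treewidth. On the other hand G contains the 4-clique {1, 2, 3, 5}. A clique must lie in a single bag of any decomposition, so no decomposition can have width below 3. Combining the bounds, tw(G) = 3.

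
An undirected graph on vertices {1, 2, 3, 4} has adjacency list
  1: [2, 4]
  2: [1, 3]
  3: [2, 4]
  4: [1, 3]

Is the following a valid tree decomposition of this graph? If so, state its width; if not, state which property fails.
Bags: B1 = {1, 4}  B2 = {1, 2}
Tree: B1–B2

A tree decomposition must satisfy three properties: every vertex lies in some bag; for every edge, both endpoints lie together in some bag; and for every vertex, the bags containing it form a connected subtree. Here vertex 3 appears in no bag, so the decomposition is invalid.

No — vertex 3 appears in no bag.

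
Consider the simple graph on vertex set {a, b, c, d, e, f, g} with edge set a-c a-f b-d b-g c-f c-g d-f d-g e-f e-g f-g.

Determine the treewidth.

A width-2 tree decomposition is:
Bags: B1 = {d, f, g}  B2 = {b, d, g}  B3 = {c, f, g}  B4 = {a, c, f}  B5 = {e, f, g}
Tree: B1–B2, B1–B3, B3–B4, B1–B5
Each bag holds 3 vertices, so the decomposition has width 2, which upper-bounds the treewidth. Conversely, {d, f, g} is a clique of size 3, and the vertices of any clique must share a bag in every tree decomposition; so some bag has ≥ 3 vertices and tw(G) ≥ 2. Therefore the treewidth is 2.

2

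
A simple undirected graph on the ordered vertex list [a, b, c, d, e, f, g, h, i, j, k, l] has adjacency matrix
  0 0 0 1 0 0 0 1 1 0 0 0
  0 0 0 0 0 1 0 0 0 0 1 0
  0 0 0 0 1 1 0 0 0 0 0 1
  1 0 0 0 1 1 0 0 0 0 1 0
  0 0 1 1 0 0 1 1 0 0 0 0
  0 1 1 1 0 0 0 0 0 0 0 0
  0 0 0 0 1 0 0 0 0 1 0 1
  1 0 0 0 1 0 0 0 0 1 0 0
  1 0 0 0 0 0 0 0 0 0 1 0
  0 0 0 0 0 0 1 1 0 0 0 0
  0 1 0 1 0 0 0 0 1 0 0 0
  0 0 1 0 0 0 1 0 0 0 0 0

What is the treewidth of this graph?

A width-3 tree decomposition is:
Bags: B1 = {b, f, i, k}  B2 = {d, f, i, k}  B3 = {a, d, f, i}  B4 = {a, c, d, f}  B5 = {a, c, d, e}  B6 = {a, c, e, h}  B7 = {c, e, h, l}  B8 = {e, g, h, l}  B9 = {g, h, j, l}
Tree: B1–B2, B2–B3, B3–B4, B4–B5, B5–B6, B6–B7, B7–B8, B8–B9
Every bag has size at most 4, so the width is 4 − 1 = 3 and tw(G) ≤ 3. For the lower bound: the 4 vertex sets {b,i,k}, {f}, {d}, {a,c,e,h} are disjoint, each induces a connected subgraph, and every pair is joined by at least one edge of G. Contracting each set to a single vertex therefore yields K_{4} as a minor, and since treewidth is minor-monotone, tw(G) ≥ tw(K_{4}) = 3. The upper and lower bounds meet at 3, so that is the treewidth.

3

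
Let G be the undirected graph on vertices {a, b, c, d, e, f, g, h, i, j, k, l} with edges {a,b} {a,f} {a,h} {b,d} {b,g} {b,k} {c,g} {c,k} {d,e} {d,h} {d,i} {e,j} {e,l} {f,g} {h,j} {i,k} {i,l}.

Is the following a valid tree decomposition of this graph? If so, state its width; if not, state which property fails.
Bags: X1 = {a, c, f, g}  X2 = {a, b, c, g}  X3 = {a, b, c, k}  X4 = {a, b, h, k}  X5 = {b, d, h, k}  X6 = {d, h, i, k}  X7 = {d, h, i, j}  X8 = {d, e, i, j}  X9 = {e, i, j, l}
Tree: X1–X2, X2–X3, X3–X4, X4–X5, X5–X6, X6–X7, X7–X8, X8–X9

Yes; width 3.

Vertex coverage: the bags together contain {a, b, c, d, e, f, g, h, i, j, k, l}, the full vertex set. Edge coverage: each edge of G has both endpoints in at least one bag. Running intersection: for every vertex, the bags containing it form a connected subtree. All three properties hold, so this is a valid tree decomposition of width max|bag| − 1 = 3, and hence tw(G) ≤ 3.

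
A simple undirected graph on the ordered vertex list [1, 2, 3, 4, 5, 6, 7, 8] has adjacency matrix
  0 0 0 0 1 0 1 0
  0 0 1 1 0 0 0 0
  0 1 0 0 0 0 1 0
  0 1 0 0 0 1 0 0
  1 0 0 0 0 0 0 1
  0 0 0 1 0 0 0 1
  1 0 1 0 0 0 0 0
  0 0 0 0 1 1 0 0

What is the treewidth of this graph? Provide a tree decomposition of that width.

Treewidth 2.
Bags: B1 = {2, 3, 7}  B2 = {1, 2, 7}  B3 = {1, 2, 5}  B4 = {2, 5, 8}  B5 = {2, 6, 8}  B6 = {2, 4, 6}
Tree: B1–B2, B2–B3, B3–B4, B4–B5, B5–B6

Every bag has size at most 3, so the width is 3 − 1 = 2 and tw(G) ≤ 2. Since 2–3–7–1–5–8–6–4–2 is a cycle in G, G is not acyclic. Forests are exactly the graphs of treewidth ≤ 1, so tw(G) ≥ 2. Hence tw(G) = 2 exactly.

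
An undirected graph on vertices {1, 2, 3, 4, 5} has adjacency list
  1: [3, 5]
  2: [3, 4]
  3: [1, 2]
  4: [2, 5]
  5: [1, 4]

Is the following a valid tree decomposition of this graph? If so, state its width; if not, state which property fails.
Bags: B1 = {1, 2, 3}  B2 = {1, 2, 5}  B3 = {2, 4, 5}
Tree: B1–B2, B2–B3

Yes; width 2.

Vertex coverage: the bags together contain {1, 2, 3, 4, 5}, the full vertex set. Edge coverage: each edge of G has both endpoints in at least one bag. Running intersection: for every vertex, the bags containing it form a connected subtree. All three properties hold, so this is a valid tree decomposition of width max|bag| − 1 = 2, and hence tw(G) ≤ 2.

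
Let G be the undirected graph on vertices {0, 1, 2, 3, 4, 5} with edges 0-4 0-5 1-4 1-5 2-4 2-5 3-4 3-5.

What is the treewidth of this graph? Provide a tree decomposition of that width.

Each bag holds 3 vertices, so the decomposition has width 2, which upper-bounds the treewidth. The edges 2–5–0–4–2 form a cycle, so G is not a tree and its treewidth is at least 2. Therefore the treewidth is 2.

Treewidth 2.
One optimal decomposition is:
Bags: B1 = {2, 4, 5}  B2 = {0, 4, 5}  B3 = {1, 4, 5}  B4 = {3, 4, 5}
Tree: B1–B2, B2–B3, B3–B4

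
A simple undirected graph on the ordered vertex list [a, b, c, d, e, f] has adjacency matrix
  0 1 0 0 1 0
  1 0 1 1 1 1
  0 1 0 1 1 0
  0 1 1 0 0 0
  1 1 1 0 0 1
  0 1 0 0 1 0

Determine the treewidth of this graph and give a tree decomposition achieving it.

Every bag has size at most 3, so the width is 3 − 1 = 2 and tw(G) ≤ 2. For the lower bound, the 3 vertices {b, c, d} are pairwise adjacent, and any tree decomposition puts a clique entirely inside one bag — forcing width ≥ 2. Combining the bounds, tw(G) = 2.

Treewidth 2.
One such decomposition:
Bags: B1 = {b, c, d}  B2 = {b, c, e}  B3 = {b, e, f}  B4 = {a, b, e}
Tree: B1–B2, B2–B3, B2–B4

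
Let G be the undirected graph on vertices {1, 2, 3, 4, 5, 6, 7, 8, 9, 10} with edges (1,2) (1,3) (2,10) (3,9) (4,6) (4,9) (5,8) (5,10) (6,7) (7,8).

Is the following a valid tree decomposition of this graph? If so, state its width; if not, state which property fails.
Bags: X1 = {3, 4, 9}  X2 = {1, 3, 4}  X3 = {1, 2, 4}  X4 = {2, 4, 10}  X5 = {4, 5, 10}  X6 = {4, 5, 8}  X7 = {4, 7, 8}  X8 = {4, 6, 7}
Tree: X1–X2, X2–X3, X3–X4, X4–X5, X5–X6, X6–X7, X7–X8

Vertex coverage: the bags together contain {1, 2, 3, 4, 5, 6, 7, 8, 9, 10}, the full vertex set. Edge coverage: each edge of G has both endpoints in at least one bag. Running intersection: for every vertex, the bags containing it form a connected subtree. All three properties hold, so this is a valid tree decomposition of width max|bag| − 1 = 2, and hence tw(G) ≤ 2.

Yes; width 2.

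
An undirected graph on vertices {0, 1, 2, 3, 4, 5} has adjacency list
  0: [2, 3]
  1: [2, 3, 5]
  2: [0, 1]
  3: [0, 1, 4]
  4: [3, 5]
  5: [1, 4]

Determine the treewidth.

2

A width-2 tree decomposition is:
Bags: B1 = {0, 1, 2}  B2 = {0, 1, 3}  B3 = {1, 3, 5}  B4 = {3, 4, 5}
Tree: B1–B2, B2–B3, B3–B4
Every bag has size at most 3, so the width is 3 − 1 = 2 and tw(G) ≤ 2. Since 2–0–3–1–2 is a cycle in G, G is not acyclic. Forests are exactly the graphs of treewidth ≤ 1, so tw(G) ≥ 2. Therefore the treewidth is 2.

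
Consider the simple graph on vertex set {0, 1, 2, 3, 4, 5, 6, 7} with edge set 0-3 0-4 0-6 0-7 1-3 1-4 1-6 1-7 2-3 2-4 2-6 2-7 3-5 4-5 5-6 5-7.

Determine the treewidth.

A width-4 tree decomposition is:
Bags: B1 = {2, 3, 4, 6, 7}  B2 = {3, 4, 5, 6, 7}  B3 = {0, 3, 4, 6, 7}  B4 = {1, 3, 4, 6, 7}
Tree: B1–B2, B2–B3, B3–B4
The largest bag has 5 vertices, giving width 4; this decomposition certifies tw(G) ≤ 4. For the lower bound: the 5 vertex sets {2,3}, {5,7}, {0,6}, {4}, {1} are disjoint, each induces a connected subgraph, and every pair is joined by at least one edge of G. Contracting each set to a single vertex therefore yields K_{5} as a minor, and since treewidth is minor-monotone, tw(G) ≥ tw(K_{5}) = 4. Combining the bounds, tw(G) = 4.

4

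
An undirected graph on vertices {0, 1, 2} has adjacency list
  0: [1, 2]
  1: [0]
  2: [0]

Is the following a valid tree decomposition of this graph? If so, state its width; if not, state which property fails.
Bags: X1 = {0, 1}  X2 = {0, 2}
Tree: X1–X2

Yes; width 1.

Vertex coverage: the bags together contain {0, 1, 2}, the full vertex set. Edge coverage: each edge of G has both endpoints in at least one bag. Running intersection: for every vertex, the bags containing it form a connected subtree. All three properties hold, so this is a valid tree decomposition of width max|bag| − 1 = 1, and hence tw(G) ≤ 1.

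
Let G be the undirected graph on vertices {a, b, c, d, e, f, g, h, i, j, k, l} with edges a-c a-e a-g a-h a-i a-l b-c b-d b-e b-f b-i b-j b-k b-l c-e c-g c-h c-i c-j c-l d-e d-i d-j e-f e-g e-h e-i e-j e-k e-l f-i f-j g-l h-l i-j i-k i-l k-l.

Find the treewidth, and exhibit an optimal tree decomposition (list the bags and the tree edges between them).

The largest bag has 5 vertices, giving width 4; this decomposition certifies tw(G) ≤ 4. For the lower bound, the 5 vertices {a, c, e, g, l} are pairwise adjacent, and any tree decomposition puts a clique entirely inside one bag — forcing width ≥ 4. Therefore the treewidth is 4.

Treewidth 4.
One optimal decomposition is:
Bags: B1 = {b, d, e, i, j}  B2 = {b, c, e, i, j}  B3 = {b, c, e, i, l}  B4 = {a, c, e, i, l}  B5 = {a, c, e, g, l}  B6 = {b, e, f, i, j}  B7 = {b, e, i, k, l}  B8 = {a, c, e, h, l}
Tree: B1–B2, B2–B3, B3–B4, B4–B5, B2–B6, B3–B7, B4–B8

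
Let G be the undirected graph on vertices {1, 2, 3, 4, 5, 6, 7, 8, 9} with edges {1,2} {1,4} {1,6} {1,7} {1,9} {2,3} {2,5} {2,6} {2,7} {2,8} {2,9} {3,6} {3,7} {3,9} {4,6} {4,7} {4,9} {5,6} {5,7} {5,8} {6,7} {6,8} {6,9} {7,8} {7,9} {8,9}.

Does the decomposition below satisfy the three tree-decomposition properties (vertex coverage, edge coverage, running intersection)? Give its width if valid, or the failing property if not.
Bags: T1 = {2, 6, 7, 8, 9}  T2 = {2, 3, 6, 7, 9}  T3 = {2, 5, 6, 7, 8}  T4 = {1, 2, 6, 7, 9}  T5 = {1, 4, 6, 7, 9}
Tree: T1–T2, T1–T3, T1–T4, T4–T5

Every vertex of G appears in some bag (union = {1, 2, 3, 4, 5, 6, 7, 8, 9}); every edge is covered by a bag; and for each vertex v the set of bags containing v is connected in the bag tree. The decomposition is therefore valid. The largest bag has 5 vertices, so the width is 4.

Yes; width 4.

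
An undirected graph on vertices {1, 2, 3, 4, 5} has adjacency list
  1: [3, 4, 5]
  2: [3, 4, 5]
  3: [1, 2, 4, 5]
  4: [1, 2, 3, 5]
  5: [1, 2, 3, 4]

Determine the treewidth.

A width-3 tree decomposition is:
Bags: B1 = {2, 3, 4, 5}  B2 = {1, 3, 4, 5}
Tree: B1–B2
Each bag holds 4 vertices, so the decomposition has width 3, which upper-bounds the treewidth. For the lower bound, the 4 vertices {1, 3, 4, 5} are pairwise adjacent, and any tree decomposition puts a clique entirely inside one bag — forcing width ≥ 3. Combining the bounds, tw(G) = 3.

3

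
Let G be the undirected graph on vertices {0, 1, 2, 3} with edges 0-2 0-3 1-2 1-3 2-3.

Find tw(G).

A width-2 tree decomposition is:
Bags: B1 = {0, 2, 3}  B2 = {1, 2, 3}
Tree: B1–B2
Each bag holds 3 vertices, so the decomposition has width 2, which upper-bounds the treewidth. For the lower bound, the 3 vertices {0, 2, 3} are pairwise adjacent, and any tree decomposition puts a clique entirely inside one bag — forcing width ≥ 2. The upper and lower bounds meet at 2, so that is the treewidth.

2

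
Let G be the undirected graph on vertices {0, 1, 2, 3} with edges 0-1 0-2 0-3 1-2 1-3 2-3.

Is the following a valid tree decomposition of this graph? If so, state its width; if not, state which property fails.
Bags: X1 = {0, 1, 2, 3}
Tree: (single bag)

Vertex coverage: the bags together contain {0, 1, 2, 3}, the full vertex set. Edge coverage: each edge of G has both endpoints in at least one bag. Running intersection: for every vertex, the bags containing it form a connected subtree. All three properties hold, so this is a valid tree decomposition of width max|bag| − 1 = 3, and hence tw(G) ≤ 3.

Yes; width 3.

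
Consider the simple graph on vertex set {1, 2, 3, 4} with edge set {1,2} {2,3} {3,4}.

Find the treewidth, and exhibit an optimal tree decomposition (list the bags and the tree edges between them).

The largest bag has 2 vertices, giving width 1; this decomposition certifies tw(G) ≤ 1. G has an edge, so its treewidth is at least 1. Therefore the treewidth is 1.

Treewidth 1.
One optimal decomposition is:
Bags: B1 = {3, 4}  B2 = {2, 3}  B3 = {1, 2}
Tree: B1–B2, B2–B3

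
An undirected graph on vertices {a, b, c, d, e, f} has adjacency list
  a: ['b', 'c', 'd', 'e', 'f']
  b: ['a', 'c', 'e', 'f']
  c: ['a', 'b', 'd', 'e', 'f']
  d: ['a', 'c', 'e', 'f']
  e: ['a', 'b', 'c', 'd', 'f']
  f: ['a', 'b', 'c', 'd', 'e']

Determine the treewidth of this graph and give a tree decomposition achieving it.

Treewidth 4.
One such decomposition:
Bags: B1 = {a, b, c, e, f}  B2 = {a, c, d, e, f}
Tree: B1–B2

Each bag holds 5 vertices, so the decomposition has width 4, which upper-bounds the treewidth. On the other hand G contains the 5-clique {a, c, d, e, f}. A clique must lie in a single bag of any decomposition, so no decomposition can have width below 4. Combining the bounds, tw(G) = 4.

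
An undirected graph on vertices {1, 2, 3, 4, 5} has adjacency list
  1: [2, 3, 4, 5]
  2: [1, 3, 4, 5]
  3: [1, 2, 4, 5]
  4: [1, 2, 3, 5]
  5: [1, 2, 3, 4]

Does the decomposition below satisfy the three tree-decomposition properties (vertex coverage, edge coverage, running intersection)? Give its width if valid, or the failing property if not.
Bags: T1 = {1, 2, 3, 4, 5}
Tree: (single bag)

Yes; width 4.

Checking the three conditions: (i) the bags cover all of {1, 2, 3, 4, 5}; (ii) for each edge, some bag contains both endpoints; (iii) the bags containing any fixed vertex form a subtree. All hold, so the decomposition is valid with width 5 − 1 = 4.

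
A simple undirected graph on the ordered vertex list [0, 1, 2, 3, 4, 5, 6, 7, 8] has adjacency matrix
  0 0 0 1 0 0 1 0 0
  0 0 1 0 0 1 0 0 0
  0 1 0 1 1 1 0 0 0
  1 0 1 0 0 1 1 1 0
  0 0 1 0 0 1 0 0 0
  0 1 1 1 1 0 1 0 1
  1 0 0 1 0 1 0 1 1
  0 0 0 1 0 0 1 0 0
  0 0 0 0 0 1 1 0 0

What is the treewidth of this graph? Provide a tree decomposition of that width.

Every bag has size at most 3, so the width is 3 − 1 = 2 and tw(G) ≤ 2. Conversely, {0, 3, 6} is a clique of size 3, and the vertices of any clique must share a bag in every tree decomposition; so some bag has ≥ 3 vertices and tw(G) ≥ 2. Therefore the treewidth is 2.

Treewidth 2.
One optimal decomposition is:
Bags: B1 = {3, 5, 6}  B2 = {2, 3, 5}  B3 = {2, 4, 5}  B4 = {3, 6, 7}  B5 = {5, 6, 8}  B6 = {1, 2, 5}  B7 = {0, 3, 6}
Tree: B1–B2, B2–B3, B1–B4, B1–B5, B2–B6, B4–B7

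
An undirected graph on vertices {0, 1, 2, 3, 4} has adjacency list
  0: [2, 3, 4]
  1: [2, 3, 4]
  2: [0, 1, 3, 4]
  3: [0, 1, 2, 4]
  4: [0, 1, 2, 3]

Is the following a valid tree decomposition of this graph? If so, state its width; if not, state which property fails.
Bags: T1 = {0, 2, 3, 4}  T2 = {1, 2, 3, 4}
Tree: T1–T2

Every vertex of G appears in some bag (union = {0, 1, 2, 3, 4}); every edge is covered by a bag; and for each vertex v the set of bags containing v is connected in the bag tree. The decomposition is therefore valid. The largest bag has 4 vertices, so the width is 3.

Yes; width 3.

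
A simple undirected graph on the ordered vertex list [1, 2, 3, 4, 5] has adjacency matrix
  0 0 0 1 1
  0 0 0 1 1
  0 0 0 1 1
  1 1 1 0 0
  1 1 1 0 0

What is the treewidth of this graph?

A width-2 tree decomposition is:
Bags: B1 = {2, 4, 5}  B2 = {1, 4, 5}  B3 = {3, 4, 5}
Tree: B1–B2, B2–B3
The largest bag has 3 vertices, giving width 2; this decomposition certifies tw(G) ≤ 2. Since 4–2–5–1–4 is a cycle in G, G is not acyclic. Forests are exactly the graphs of treewidth ≤ 1, so tw(G) ≥ 2. Hence tw(G) = 2 exactly.

2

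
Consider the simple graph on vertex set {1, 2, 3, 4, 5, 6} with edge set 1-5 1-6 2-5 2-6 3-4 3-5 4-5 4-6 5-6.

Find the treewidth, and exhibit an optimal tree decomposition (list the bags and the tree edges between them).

Treewidth 2.
Bags: B1 = {4, 5, 6}  B2 = {2, 5, 6}  B3 = {1, 5, 6}  B4 = {3, 4, 5}
Tree: B1–B2, B1–B3, B1–B4

Every bag has size at most 3, so the width is 3 − 1 = 2 and tw(G) ≤ 2. On the other hand G contains the 3-clique {3, 4, 5}. A clique must lie in a single bag of any decomposition, so no decomposition can have width below 2. Therefore the treewidth is 2.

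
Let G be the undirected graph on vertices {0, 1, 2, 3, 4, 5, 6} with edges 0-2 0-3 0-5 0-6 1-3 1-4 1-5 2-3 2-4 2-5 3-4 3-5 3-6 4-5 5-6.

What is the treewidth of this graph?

3

A width-3 tree decomposition is:
Bags: B1 = {0, 2, 3, 5}  B2 = {2, 3, 4, 5}  B3 = {1, 3, 4, 5}  B4 = {0, 3, 5, 6}
Tree: B1–B2, B2–B3, B1–B4
Every bag has size at most 4, so the width is 4 − 1 = 3 and tw(G) ≤ 3. For the lower bound, the 4 vertices {0, 2, 3, 5} are pairwise adjacent, and any tree decomposition puts a clique entirely inside one bag — forcing width ≥ 3. The upper and lower bounds meet at 3, so that is the treewidth.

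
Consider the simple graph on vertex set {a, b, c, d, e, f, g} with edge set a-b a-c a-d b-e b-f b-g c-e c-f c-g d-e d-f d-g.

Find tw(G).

A width-3 tree decomposition is:
Bags: B1 = {b, c, d, e}  B2 = {a, b, c, d}  B3 = {b, c, d, f}  B4 = {b, c, d, g}
Tree: B1–B2, B2–B3, B3–B4
The largest bag has 4 vertices, giving width 3; this decomposition certifies tw(G) ≤ 3. For the lower bound: the 4 vertex sets {d,e}, {a,b}, {c}, {f} are disjoint, each induces a connected subgraph, and every pair is joined by at least one edge of G. Contracting each set to a single vertex therefore yields K_{4} as a minor, and since treewidth is minor-monotone, tw(G) ≥ tw(K_{4}) = 3. Therefore the treewidth is 3.

3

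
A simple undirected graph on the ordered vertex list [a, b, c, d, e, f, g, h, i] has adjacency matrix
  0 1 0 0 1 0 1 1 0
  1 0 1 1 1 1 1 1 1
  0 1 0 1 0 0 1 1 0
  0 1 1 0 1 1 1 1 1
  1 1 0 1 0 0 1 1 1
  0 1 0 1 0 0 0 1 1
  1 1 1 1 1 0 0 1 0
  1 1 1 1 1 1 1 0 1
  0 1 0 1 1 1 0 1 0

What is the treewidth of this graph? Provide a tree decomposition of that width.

Treewidth 4.
One such decomposition:
Bags: B1 = {b, d, e, h, i}  B2 = {b, d, e, g, h}  B3 = {b, c, d, g, h}  B4 = {b, d, f, h, i}  B5 = {a, b, e, g, h}
Tree: B1–B2, B2–B3, B1–B4, B2–B5

The largest bag has 5 vertices, giving width 4; this decomposition certifies tw(G) ≤ 4. Conversely, {b, d, e, g, h} is a clique of size 5, and the vertices of any clique must share a bag in every tree decomposition; so some bag has ≥ 5 vertices and tw(G) ≥ 4. Therefore the treewidth is 4.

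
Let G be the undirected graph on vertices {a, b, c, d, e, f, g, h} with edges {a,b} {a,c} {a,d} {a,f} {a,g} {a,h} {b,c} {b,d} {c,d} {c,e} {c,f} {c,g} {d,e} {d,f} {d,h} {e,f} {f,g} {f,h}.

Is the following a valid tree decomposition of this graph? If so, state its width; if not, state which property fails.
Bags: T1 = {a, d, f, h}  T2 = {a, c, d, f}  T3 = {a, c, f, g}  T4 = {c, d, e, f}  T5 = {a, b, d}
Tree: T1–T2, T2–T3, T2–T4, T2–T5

A tree decomposition must satisfy three properties: every vertex lies in some bag; for every edge, both endpoints lie together in some bag; and for every vertex, the bags containing it form a connected subtree. Here edge (c,b) lies in no bag, so the decomposition is invalid.

No — edge (c,b) lies in no bag.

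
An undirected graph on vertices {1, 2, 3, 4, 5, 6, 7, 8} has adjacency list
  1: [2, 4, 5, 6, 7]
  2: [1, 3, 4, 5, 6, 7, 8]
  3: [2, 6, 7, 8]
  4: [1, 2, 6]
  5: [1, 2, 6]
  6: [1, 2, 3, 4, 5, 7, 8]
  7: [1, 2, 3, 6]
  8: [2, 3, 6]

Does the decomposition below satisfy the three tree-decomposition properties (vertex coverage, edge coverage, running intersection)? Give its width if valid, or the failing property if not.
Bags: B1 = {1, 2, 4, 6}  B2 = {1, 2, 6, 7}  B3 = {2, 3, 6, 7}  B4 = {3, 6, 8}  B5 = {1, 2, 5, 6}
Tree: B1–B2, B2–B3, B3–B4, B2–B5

No — edge (2,8) lies in no bag.

A tree decomposition must satisfy three properties: every vertex lies in some bag; for every edge, both endpoints lie together in some bag; and for every vertex, the bags containing it form a connected subtree. Here edge (2,8) lies in no bag, so the decomposition is invalid.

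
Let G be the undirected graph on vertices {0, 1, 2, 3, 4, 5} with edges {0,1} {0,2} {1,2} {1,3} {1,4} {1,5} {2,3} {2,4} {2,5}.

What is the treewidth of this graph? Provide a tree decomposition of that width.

Treewidth 2.
Bags: B1 = {1, 2, 5}  B2 = {1, 2, 3}  B3 = {1, 2, 4}  B4 = {0, 1, 2}
Tree: B1–B2, B2–B3, B1–B4

Each bag holds 3 vertices, so the decomposition has width 2, which upper-bounds the treewidth. On the other hand G contains the 3-clique {0, 1, 2}. A clique must lie in a single bag of any decomposition, so no decomposition can have width below 2. Hence tw(G) = 2 exactly.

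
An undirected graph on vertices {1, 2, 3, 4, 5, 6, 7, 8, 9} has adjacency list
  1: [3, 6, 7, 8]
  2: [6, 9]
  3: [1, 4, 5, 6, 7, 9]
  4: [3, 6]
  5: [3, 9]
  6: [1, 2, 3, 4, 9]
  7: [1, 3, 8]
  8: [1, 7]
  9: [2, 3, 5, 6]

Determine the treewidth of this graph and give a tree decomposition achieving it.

The largest bag has 3 vertices, giving width 2; this decomposition certifies tw(G) ≤ 2. For the lower bound, the 3 vertices {1, 7, 8} are pairwise adjacent, and any tree decomposition puts a clique entirely inside one bag — forcing width ≥ 2. Therefore the treewidth is 2.

Treewidth 2.
One optimal decomposition is:
Bags: B1 = {1, 3, 6}  B2 = {3, 6, 9}  B3 = {3, 5, 9}  B4 = {1, 3, 7}  B5 = {2, 6, 9}  B6 = {3, 4, 6}  B7 = {1, 7, 8}
Tree: B1–B2, B2–B3, B1–B4, B2–B5, B1–B6, B4–B7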